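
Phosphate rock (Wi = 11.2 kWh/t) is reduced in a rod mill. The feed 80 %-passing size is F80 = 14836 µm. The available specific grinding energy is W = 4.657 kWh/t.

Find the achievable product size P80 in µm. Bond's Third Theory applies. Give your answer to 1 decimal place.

Bond: W = 10·Wi·(1/√P80 − 1/√F80)
P80^-0.5 = F80^-0.5 + W/(10 Wi)
  = 4.6570/(10·11.2) + 1/√14836 = 0.041580 + 0.008210 = 0.049790
P80 = (1/0.049790)² = 20.0842² = 403.38 µm

P80 = 403.4 µm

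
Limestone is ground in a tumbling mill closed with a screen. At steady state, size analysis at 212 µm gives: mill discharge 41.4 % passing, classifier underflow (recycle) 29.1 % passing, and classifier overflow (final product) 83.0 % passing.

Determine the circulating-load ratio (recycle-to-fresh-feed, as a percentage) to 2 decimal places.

CL = 338.21 %

Let r = R/F. Size balance at 212 µm:
(1+r)d = ru + o → r = (o−d)/(d−u)
r = (83.0 − 41.4)/(41.4 − 29.1) = 41.6/12.3 = 3.3821
CL = 100·r = 338.21 %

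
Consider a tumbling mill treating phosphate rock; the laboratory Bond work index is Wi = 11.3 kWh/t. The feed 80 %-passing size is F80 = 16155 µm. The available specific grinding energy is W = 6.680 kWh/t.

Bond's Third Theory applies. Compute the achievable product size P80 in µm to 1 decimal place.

P80 = 222.9 µm

W = 10 Wi (1/√P80 − 1/√F80)  [Bond]
⇒ 1/√P80 = W/(10 Wi) + 1/√F80
  = 6.6800/(10·11.3) + 1/√16155 = 0.059115 + 0.007868 = 0.066983
P80 = (1/0.066983)² = 14.9292² = 222.88 µm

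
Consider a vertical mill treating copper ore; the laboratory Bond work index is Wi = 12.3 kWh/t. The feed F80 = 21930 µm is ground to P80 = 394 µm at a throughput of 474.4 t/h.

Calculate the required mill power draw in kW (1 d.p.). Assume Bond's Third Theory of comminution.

W = 10 Wi / √P80 − 10 Wi / √F80
W = 10·12.3·(1/√394 − 1/√21930) = 10·12.3·(0.043627) = 5.3661 kWh/t
Power = W × throughput = 5.3661 kWh/t × 474.4 t/h = 2545.7 kW

P = 2545.7 kW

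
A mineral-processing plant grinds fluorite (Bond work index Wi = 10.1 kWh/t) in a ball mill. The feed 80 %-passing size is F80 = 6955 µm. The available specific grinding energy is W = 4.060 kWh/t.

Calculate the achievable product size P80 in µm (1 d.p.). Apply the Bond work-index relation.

P80 = 367.2 µm

W = 10·Wi·(P80^(-½) − F80^(-½))
⇒ 1/√P80 = W/(10·Wi) + 1/√F80
  = 4.0600/(10·10.1) + 1/√6955 = 0.040198 + 0.011991 = 0.052189
P80 = (1/0.052189)² = 19.1612² = 367.15 µm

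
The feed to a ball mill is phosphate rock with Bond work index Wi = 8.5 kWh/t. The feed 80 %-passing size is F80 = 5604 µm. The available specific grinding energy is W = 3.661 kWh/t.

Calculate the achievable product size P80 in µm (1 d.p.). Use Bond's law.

P80 = 314.0 µm

W = 10·Wi·[P80^(−½) − F80^(−½)]
P80^-0.5 = F80^-0.5 + W/(10 Wi)
  = 3.6610/(10·8.5) + 1/√5604 = 0.043071 + 0.013358 = 0.056429
P80 = (1/0.056429)² = 17.7214² = 314.05 µm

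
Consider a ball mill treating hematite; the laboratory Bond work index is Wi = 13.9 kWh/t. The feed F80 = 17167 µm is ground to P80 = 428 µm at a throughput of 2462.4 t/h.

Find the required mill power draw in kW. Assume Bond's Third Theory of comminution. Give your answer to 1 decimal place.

P = 13932.1 kW

W = 10 Wi / √P80 − 10 Wi / √F80
W = 10·13.9·(1/√428 − 1/√17167) = 10·13.9·(0.040705) = 5.6579 kWh/t
P_mill = W·ṁ = 5.6579·2462.4 = 13932.1 kW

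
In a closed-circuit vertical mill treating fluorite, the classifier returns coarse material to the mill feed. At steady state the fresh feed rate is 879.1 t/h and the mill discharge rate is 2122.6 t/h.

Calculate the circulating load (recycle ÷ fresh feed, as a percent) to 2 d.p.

Mill node: discharge = fresh + recycle.
R = M − F = 2122.6 − 879.1 = 1243.5 t/h
CL = 100·R/F = 100·1243.5/879.1 = 141.45 %

CL = 141.45 %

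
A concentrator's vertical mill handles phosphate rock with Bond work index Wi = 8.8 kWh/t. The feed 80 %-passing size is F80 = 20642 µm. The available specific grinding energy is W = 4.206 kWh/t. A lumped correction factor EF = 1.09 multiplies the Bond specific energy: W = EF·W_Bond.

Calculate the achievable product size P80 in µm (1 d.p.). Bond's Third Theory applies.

W = 10 Wi / √P80 − 10 Wi / √F80
W_Bond = W / EF = 4.206 / 1.09 = 3.8587 kWh/t
P80^(−½) = W_Bond/(10 Wi) + F80^(−½)
  = 3.8587/(10·8.8) + 1/√20642 = 0.043849 + 0.006960 = 0.050809
P80 = (1/0.050809)² = 19.6814² = 387.36 µm

P80 = 387.4 µm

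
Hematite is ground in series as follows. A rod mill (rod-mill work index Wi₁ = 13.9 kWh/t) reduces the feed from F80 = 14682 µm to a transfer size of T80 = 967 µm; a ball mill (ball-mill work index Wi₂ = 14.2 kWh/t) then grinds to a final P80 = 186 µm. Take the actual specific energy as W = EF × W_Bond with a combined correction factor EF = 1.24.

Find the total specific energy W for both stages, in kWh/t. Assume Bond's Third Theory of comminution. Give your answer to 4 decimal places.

W = 11.3687 kWh/t

W = 10 Wi / √P80 − 10 Wi / √F80
Stage 1 (14682→967 µm, Wi₁=13.9): W₁ = 10·13.9·(0.032158 − 0.008253) = 3.3228 kWh/t
Stage 2 (967→186 µm, Wi₂=14.2): W₂ = 10·14.2·(0.073324 − 0.032158) = 5.8455 kWh/t
W = W₁ + W₂ = 3.3228 + 5.8455 = 9.1683 kWh/t
Corrected W = EF·W_Bond = 1.24·9.1683 = 11.3687 kWh/t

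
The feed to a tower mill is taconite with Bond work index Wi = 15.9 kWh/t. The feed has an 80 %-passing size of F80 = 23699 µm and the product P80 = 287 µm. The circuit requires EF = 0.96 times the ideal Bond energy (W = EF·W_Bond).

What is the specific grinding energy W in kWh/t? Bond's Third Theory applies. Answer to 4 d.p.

W = 10·Wi·(P80^(-½) − F80^(-½))
1/√287 = 0.059028;  1/√23699 = 0.006496
W = 10·15.9·(0.059028 − 0.006496) = 8.3526 kWh/t
W_actual = 0.96 × 8.3526 = 8.0185 kWh/t

W = 8.0185 kWh/t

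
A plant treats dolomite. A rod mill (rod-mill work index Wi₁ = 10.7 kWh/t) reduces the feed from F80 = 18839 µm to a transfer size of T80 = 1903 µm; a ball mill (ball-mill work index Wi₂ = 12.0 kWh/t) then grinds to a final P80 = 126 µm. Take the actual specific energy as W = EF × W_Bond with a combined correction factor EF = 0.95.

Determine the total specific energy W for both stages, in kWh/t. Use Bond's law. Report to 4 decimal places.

W = 9.1322 kWh/t

Bond: W = 10·Wi·(1/√P80 − 1/√F80)
Stage 1 (18839→1903 µm, Wi₁=10.7): W₁ = 10·10.7·(0.022923 − 0.007286) = 1.6732 kWh/t
Stage 2 (1903→126 µm, Wi₂=12.0): W₂ = 10·12.0·(0.089087 − 0.022923) = 7.9396 kWh/t
W = W₁ + W₂ = 1.6732 + 7.9396 = 9.6129 kWh/t
With EF = 0.95: W = 9.6129·0.95 = 9.1322 kWh/t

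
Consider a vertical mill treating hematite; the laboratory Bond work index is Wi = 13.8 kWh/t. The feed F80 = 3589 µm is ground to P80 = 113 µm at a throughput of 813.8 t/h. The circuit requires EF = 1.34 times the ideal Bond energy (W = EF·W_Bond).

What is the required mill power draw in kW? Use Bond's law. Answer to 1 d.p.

W_Bond = 10·Wi·(1/√P₈₀ − 1/√F₈₀)
W = 10·13.8·(1/√113 − 1/√3589) = 10·13.8·(0.077380) = 10.6784 kWh/t
Corrected W = EF·W_Bond = 1.34·10.6784 = 14.3091 kWh/t
P_mill = W·ṁ = 14.3091·813.8 = 11644.7 kW

P = 11644.7 kW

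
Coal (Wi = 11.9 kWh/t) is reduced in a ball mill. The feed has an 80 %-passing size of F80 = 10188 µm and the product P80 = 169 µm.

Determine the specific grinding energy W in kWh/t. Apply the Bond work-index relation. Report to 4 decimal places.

W = 7.9749 kWh/t

W = 10·Wi·(P80^(-½) − F80^(-½))
1/√169 = 0.076923;  1/√10188 = 0.009907
W = 10·11.9·(0.076923 − 0.009907) = 7.9749 kWh/t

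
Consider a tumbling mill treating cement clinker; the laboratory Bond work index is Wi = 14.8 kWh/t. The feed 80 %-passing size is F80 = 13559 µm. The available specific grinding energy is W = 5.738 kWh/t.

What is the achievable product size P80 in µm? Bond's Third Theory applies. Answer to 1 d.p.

Bond: W = 10·Wi·(1/√P80 − 1/√F80)
⇒ 1/√P80 = W/(10·Wi) + 1/√F80
  = 5.7380/(10·14.8) + 1/√13559 = 0.038770 + 0.008588 = 0.047358
P80 = (1/0.047358)² = 21.1157² = 445.87 µm

P80 = 445.9 µm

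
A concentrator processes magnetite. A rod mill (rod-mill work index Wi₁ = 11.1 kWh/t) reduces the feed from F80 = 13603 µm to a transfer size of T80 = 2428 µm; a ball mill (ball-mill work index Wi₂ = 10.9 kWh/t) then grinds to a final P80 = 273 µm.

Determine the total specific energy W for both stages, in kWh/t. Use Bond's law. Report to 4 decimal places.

W = 10 Wi / √P80 − 10 Wi / √F80
Stage 1 (13603→2428 µm, Wi₁=11.1): W₁ = 10·11.1·(0.020294 − 0.008574) = 1.3010 kWh/t
Stage 2 (2428→273 µm, Wi₂=10.9): W₂ = 10·10.9·(0.060523 − 0.020294) = 4.3849 kWh/t
W = W₁ + W₂ = 1.3010 + 4.3849 = 5.6859 kWh/t

W = 5.6859 kWh/t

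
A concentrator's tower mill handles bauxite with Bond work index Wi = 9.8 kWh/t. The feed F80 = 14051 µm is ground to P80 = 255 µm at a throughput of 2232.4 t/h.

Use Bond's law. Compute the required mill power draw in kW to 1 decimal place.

P = 11854.6 kW

W = 10·Wi·[P80^(−½) − F80^(−½)]
W = 10·9.8·(1/√255 − 1/√14051) = 10·9.8·(0.054186) = 5.3103 kWh/t
P = W·T = 5.3103·2232.4 = 11854.6 kW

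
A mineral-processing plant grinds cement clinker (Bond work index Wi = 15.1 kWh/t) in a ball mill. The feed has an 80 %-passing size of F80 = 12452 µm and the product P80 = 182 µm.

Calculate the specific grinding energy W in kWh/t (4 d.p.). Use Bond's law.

W = 10 Wi / √P80 − 10 Wi / √F80
1/√182 = 0.074125;  1/√12452 = 0.008961
W = 10·15.1·(0.074125 − 0.008961) = 9.8397 kWh/t

W = 9.8397 kWh/t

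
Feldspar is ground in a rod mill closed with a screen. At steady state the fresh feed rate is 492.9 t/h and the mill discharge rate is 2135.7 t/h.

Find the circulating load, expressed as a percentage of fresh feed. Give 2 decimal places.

CL = 333.29 %

Steady state: M = F + R.
R = M − F = 2135.7 − 492.9 = 1642.8 t/h
CL = 100·R/F = 100·1642.8/492.9 = 333.29 %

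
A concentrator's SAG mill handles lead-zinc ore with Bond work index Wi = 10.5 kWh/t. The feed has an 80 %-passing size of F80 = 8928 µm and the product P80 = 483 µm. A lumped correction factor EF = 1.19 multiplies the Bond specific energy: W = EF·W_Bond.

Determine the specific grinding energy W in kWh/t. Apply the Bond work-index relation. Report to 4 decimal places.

Bond: W = 10·Wi·(1/√P80 − 1/√F80)
1/√483 = 0.045502;  1/√8928 = 0.010583
W = 10·10.5·(0.045502 − 0.010583) = 3.6664 kWh/t
Corrected W = EF·W_Bond = 1.19·3.6664 = 4.3630 kWh/t

W = 4.3630 kWh/t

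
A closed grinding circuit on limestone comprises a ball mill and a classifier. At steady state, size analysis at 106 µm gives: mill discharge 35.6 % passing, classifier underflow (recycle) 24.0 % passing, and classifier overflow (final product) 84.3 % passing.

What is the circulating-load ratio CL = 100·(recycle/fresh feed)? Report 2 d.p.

Two-product formula at 106 µm:
r = (o − d)/(d − u)
r = (84.3 − 35.6)/(35.6 − 24.0) = 48.7/11.6 = 4.1983
CL = 100·r = 419.83 %

CL = 419.83 %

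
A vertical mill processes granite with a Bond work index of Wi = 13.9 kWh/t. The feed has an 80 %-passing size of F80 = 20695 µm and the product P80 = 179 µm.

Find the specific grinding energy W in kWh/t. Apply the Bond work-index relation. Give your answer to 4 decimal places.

W = 10·Wi·[P80^(−½) − F80^(−½)]
1/√179 = 0.074744;  1/√20695 = 0.006951
W = 10·13.9·(0.074744 − 0.006951) = 9.4231 kWh/t

W = 9.4231 kWh/t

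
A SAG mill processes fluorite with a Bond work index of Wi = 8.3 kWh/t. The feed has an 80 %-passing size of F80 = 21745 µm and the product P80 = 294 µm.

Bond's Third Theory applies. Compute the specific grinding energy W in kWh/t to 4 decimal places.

W = 4.2778 kWh/t

W = 10 Wi (1/√P80 − 1/√F80)  [Bond]
1/√294 = 0.058321;  1/√21745 = 0.006781
W = 10·8.3·(0.058321 − 0.006781) = 4.2778 kWh/t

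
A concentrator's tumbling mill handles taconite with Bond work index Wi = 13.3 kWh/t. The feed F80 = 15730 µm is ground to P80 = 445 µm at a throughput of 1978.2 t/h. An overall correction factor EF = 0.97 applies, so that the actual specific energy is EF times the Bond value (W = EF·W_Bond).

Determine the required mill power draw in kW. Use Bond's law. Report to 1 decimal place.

P = 10063.2 kW

W = 10 Wi (1/√P80 − 1/√F80)  [Bond]
W = 10·13.3·(1/√445 − 1/√15730) = 10·13.3·(0.039431) = 5.2444 kWh/t
Corrected W = EF·W_Bond = 0.97·5.2444 = 5.0870 kWh/t
Mill draw = 5.0870 × 1978.2 = 10063.2 kW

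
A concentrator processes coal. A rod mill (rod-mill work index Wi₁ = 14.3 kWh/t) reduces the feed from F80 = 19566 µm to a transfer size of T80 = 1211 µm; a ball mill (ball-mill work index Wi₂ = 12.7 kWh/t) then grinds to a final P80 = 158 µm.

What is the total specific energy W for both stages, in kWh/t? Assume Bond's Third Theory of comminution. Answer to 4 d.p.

W = 10 Wi (1/√P80 − 1/√F80)  [Bond]
Stage 1 (19566→1211 µm, Wi₁=14.3): W₁ = 10·14.3·(0.028736 − 0.007149) = 3.0869 kWh/t
Stage 2 (1211→158 µm, Wi₂=12.7): W₂ = 10·12.7·(0.079556 − 0.028736) = 6.4541 kWh/t
W = W₁ + W₂ = 3.0869 + 6.4541 = 9.5410 kWh/t

W = 9.5410 kWh/t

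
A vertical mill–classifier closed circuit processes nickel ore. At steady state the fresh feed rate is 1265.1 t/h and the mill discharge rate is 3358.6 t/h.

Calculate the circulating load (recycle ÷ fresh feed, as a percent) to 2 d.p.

Steady state: M = F + R.
R = M − F = 3358.6 − 1265.1 = 2093.5 t/h
CL = 100·R/F = 100·2093.5/1265.1 = 165.48 %

CL = 165.48 %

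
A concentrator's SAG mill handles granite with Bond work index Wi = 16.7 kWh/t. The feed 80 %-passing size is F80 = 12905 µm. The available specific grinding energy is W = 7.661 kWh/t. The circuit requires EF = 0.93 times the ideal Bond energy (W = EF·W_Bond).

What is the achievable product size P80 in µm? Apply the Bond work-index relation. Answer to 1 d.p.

Bond:  W = 10 Wi (1/√P − 1/√F)
W_Bond = W / EF = 7.661 / 0.93 = 8.2376 kWh/t
⇒ 1/√P80 = W_Bond/(10 Wi) + 1/√F80
  = 8.2376/(10·16.7) + 1/√12905 = 0.049327 + 0.008803 = 0.058130
P80 = (1/0.058130)² = 17.2028² = 295.94 µm

P80 = 295.9 µm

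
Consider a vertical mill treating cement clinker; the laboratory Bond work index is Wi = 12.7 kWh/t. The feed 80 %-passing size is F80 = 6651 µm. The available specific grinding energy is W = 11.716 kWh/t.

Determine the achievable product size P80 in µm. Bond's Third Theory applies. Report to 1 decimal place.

P80 = 91.5 µm

W = 10 Wi (1/√P80 − 1/√F80)  [Bond]
⇒ 1/√P80 = W/(10·Wi) + 1/√F80
  = 11.7160/(10·12.7) + 1/√6651 = 0.092252 + 0.012262 = 0.104514
P80 = (1/0.104514)² = 9.5681² = 91.55 µm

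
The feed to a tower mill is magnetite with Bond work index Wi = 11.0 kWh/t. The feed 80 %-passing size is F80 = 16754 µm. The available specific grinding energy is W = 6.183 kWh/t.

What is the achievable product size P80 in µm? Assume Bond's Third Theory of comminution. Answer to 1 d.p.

Bond:  W = 10 Wi (1/√P − 1/√F)
P80^-0.5 = F80^-0.5 + W/(10 Wi)
  = 6.1830/(10·11.0) + 1/√16754 = 0.056209 + 0.007726 = 0.063935
P80 = (1/0.063935)² = 15.6409² = 244.64 µm

P80 = 244.6 µm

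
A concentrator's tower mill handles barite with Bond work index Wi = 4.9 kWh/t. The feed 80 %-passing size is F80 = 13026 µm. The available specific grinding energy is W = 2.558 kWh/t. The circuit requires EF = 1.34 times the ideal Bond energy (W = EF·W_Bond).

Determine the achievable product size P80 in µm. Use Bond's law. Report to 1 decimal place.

Bond:  W = 10 Wi (1/√P − 1/√F)
W_Bond = W / EF = 2.558 / 1.34 = 1.9090 kWh/t
1/√P80 = 1/√F80 + W_Bond/(10·Wi)
  = 1.9090/(10·4.9) + 1/√13026 = 0.038958 + 0.008762 = 0.047720
P80 = (1/0.047720)² = 20.9555² = 439.13 µm

P80 = 439.1 µm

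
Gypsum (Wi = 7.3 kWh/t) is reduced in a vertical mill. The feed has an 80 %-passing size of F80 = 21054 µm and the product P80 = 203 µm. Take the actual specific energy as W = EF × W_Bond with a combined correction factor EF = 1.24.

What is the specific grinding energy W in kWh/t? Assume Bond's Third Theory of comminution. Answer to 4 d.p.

W = 10 Wi (1/√P80 − 1/√F80)  [Bond]
1/√203 = 0.070186;  1/√21054 = 0.006892
W = 10·7.3·(0.070186 − 0.006892) = 4.6205 kWh/t
Apply correction: 4.6205 × 1.24 = 5.7294 kWh/t

W = 5.7294 kWh/t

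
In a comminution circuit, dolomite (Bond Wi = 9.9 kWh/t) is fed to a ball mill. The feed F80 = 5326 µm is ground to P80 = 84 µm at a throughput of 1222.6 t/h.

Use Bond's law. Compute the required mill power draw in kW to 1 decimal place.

P = 11547.7 kW

W = 10·Wi·(P80^(-½) − F80^(-½))
W = 10·9.9·(1/√84 − 1/√5326) = 10·9.9·(0.095406) = 9.4452 kWh/t
Power = W × throughput = 9.4452 kWh/t × 1222.6 t/h = 11547.7 kW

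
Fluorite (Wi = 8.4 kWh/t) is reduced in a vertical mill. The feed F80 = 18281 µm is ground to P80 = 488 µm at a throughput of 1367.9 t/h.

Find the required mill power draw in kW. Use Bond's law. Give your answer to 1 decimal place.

P = 4351.6 kW

W_Bond = 10·Wi·(1/√P₈₀ − 1/√F₈₀)
W = 10·8.4·(1/√488 − 1/√18281) = 10·8.4·(0.037872) = 3.1812 kWh/t
Mill draw = 3.1812 × 1367.9 = 4351.6 kW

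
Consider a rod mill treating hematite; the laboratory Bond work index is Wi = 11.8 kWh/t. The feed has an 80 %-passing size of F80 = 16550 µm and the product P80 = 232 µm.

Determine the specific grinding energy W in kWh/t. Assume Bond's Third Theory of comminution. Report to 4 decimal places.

W = 10 Wi (1/√P80 − 1/√F80)  [Bond]
1/√232 = 0.065653;  1/√16550 = 0.007773
W = 10·11.8·(0.065653 − 0.007773) = 6.8298 kWh/t

W = 6.8298 kWh/t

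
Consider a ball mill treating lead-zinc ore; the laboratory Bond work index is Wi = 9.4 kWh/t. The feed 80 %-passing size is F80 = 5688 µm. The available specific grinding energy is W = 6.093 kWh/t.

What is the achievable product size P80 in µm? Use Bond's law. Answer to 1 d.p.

Bond:  W = 10 Wi (1/√P − 1/√F)
⇒ 1/√P80 = W/(10·Wi) + 1/√F80
  = 6.0930/(10·9.4) + 1/√5688 = 0.064819 + 0.013259 = 0.078078
P80 = (1/0.078078)² = 12.8076² = 164.04 µm

P80 = 164.0 µm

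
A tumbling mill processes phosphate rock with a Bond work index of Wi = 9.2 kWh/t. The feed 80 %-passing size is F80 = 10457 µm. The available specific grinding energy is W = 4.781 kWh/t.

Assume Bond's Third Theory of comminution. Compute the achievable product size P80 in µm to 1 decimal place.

P80 = 262.3 µm

Bond: W = 10·Wi·(1/√P80 − 1/√F80)
P80^(−½) = W/(10 Wi) + F80^(−½)
  = 4.7810/(10·9.2) + 1/√10457 = 0.051967 + 0.009779 = 0.061746
P80 = (1/0.061746)² = 16.1953² = 262.29 µm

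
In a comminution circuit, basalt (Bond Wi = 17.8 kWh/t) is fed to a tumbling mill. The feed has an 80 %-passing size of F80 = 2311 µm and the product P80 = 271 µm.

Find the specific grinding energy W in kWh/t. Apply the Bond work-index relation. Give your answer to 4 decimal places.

Bond:  W = 10 Wi (1/√P − 1/√F)
1/√271 = 0.060746;  1/√2311 = 0.020802
W = 10·17.8·(0.060746 − 0.020802) = 7.1100 kWh/t

W = 7.1100 kWh/t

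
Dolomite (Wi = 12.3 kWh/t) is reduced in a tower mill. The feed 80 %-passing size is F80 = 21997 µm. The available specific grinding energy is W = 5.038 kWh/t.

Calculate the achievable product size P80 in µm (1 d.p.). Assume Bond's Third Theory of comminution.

Bond: W = 10·Wi·(1/√P80 − 1/√F80)
⇒ 1/√P80 = W/(10 Wi) + 1/√F80
  = 5.0380/(10·12.3) + 1/√21997 = 0.040959 + 0.006742 = 0.047702
P80 = (1/0.047702)² = 20.9636² = 439.47 µm

P80 = 439.5 µm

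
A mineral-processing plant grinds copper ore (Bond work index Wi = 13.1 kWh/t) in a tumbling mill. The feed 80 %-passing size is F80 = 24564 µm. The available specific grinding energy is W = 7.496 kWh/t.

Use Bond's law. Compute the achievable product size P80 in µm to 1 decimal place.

Bond: W = 10·Wi·(1/√P80 − 1/√F80)
P80^-0.5 = F80^-0.5 + W/(10 Wi)
  = 7.4960/(10·13.1) + 1/√24564 = 0.057221 + 0.006380 = 0.063602
P80 = (1/0.063602)² = 15.7228² = 247.21 µm

P80 = 247.2 µm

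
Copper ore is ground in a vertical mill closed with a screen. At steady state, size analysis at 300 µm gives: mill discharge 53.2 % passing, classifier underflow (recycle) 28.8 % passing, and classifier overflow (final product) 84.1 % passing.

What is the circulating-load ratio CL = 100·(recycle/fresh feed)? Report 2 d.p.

Balance %-passing 300 µm (r = R/F):
(1+r)·d = r·u + o ⇒ r = (o−d)/(d−u)
r = (84.1 − 53.2)/(53.2 − 28.8) = 30.9/24.4 = 1.2664
CL = 100·r = 126.64 %

CL = 126.64 %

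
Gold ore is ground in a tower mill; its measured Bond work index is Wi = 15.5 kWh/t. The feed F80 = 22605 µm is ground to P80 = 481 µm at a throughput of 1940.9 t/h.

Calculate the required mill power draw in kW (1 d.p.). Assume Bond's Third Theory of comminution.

P = 11716.2 kW

W = 10 Wi / √P80 − 10 Wi / √F80
W = 10·15.5·(1/√481 − 1/√22605) = 10·15.5·(0.038945) = 6.0365 kWh/t
Power = W × throughput = 6.0365 kWh/t × 1940.9 t/h = 11716.2 kW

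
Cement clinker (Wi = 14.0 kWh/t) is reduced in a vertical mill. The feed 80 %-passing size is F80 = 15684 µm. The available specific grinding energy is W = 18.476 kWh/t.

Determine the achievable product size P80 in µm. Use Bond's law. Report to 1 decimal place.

P80 = 51.1 µm

W = 10 Wi (P80^-0.5 − F80^-0.5)
⇒ 1/√P80 = W/(10·Wi) + 1/√F80
  = 18.4760/(10·14.0) + 1/√15684 = 0.131971 + 0.007985 = 0.139956
P80 = (1/0.139956)² = 7.1451² = 51.05 µm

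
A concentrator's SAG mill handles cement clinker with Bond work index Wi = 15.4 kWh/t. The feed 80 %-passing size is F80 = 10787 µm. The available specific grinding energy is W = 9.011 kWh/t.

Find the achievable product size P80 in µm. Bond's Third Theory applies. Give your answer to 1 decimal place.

W = 10 Wi (1/√P80 − 1/√F80)  [Bond]
1/√P80 = 1/√F80 + W/(10·Wi)
  = 9.0110/(10·15.4) + 1/√10787 = 0.058513 + 0.009628 = 0.068141
P80 = (1/0.068141)² = 14.6754² = 215.37 µm

P80 = 215.4 µm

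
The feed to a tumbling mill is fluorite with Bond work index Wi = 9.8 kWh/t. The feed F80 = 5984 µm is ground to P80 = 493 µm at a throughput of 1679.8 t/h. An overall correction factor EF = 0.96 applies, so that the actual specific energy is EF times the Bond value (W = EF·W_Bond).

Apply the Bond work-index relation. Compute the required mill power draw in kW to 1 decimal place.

W_Bond = 10·Wi·(1/√P₈₀ − 1/√F₈₀)
W = 10·9.8·(1/√493 − 1/√5984) = 10·9.8·(0.032111) = 3.1468 kWh/t
W_actual = 0.96 × 3.1468 = 3.0210 kWh/t
Power = W × throughput = 3.0210 kWh/t × 1679.8 t/h = 5074.6 kW

P = 5074.6 kW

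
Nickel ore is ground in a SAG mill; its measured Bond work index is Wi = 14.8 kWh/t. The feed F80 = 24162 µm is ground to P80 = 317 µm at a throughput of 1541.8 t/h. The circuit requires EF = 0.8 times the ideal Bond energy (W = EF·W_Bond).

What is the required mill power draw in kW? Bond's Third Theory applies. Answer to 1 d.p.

P = 9078.6 kW

Bond:  W = 10 Wi (1/√P − 1/√F)
W = 10·14.8·(1/√317 − 1/√24162) = 10·14.8·(0.049732) = 7.3604 kWh/t
With EF = 0.8: W = 7.3604·0.8 = 5.8883 kWh/t
Power = W × throughput = 5.8883 kWh/t × 1541.8 t/h = 9078.6 kW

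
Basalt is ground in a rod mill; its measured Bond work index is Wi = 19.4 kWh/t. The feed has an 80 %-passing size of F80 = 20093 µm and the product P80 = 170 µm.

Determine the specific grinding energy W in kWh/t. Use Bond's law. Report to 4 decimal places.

W = 13.5105 kWh/t

W = 10·Wi·[P80^(−½) − F80^(−½)]
1/√170 = 0.076696;  1/√20093 = 0.007055
W = 10·19.4·(0.076696 − 0.007055) = 13.5105 kWh/t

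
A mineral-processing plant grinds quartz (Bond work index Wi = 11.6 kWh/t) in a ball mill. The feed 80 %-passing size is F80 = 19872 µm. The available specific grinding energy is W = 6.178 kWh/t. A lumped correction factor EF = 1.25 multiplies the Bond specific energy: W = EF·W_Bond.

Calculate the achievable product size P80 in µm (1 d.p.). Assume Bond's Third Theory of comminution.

W = 10 Wi (1/√P80 − 1/√F80)  [Bond]
W_Bond = W / EF = 6.178 / 1.25 = 4.9424 kWh/t
P80^-0.5 = F80^-0.5 + W_Bond/(10 Wi)
  = 4.9424/(10·11.6) + 1/√19872 = 0.042607 + 0.007094 = 0.049701
P80 = (1/0.049701)² = 20.1204² = 404.83 µm

P80 = 404.8 µm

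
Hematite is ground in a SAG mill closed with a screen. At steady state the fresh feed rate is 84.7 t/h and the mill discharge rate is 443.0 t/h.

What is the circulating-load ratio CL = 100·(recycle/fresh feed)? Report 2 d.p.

Discharge = new feed + return, hence
R = M − F = 443.0 − 84.7 = 358.3 t/h
CL = 100·R/F = 100·358.3/84.7 = 423.02 %

CL = 423.02 %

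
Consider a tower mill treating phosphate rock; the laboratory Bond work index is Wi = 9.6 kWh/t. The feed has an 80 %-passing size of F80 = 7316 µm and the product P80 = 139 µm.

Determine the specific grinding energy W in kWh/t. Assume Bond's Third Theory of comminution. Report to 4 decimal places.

W = 7.0202 kWh/t

W = 10 Wi (1/√P80 − 1/√F80)  [Bond]
1/√139 = 0.084819;  1/√7316 = 0.011691
W = 10·9.6·(0.084819 − 0.011691) = 7.0202 kWh/t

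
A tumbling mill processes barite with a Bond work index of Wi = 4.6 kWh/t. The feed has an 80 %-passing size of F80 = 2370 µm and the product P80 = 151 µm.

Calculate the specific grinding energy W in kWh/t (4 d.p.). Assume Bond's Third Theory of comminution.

W = 2.7985 kWh/t

W = 10·Wi·(P80^(-½) − F80^(-½))
1/√151 = 0.081379;  1/√2370 = 0.020541
W = 10·4.6·(0.081379 − 0.020541) = 2.7985 kWh/t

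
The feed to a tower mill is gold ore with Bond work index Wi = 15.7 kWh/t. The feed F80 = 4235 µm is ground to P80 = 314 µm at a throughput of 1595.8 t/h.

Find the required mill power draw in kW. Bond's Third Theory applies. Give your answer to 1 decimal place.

P = 10288.9 kW

Bond: W = 10·Wi·(1/√P80 − 1/√F80)
W = 10·15.7·(1/√314 − 1/√4235) = 10·15.7·(0.041067) = 6.4475 kWh/t
Power = W × throughput = 6.4475 kWh/t × 1595.8 t/h = 10288.9 kW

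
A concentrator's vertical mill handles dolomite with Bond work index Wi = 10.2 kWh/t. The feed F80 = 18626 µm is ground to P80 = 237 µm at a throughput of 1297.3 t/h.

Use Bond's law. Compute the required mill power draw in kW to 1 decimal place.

Bond: W = 10·Wi·(1/√P80 − 1/√F80)
W = 10·10.2·(1/√237 − 1/√18626) = 10·10.2·(0.057630) = 5.8782 kWh/t
Power = W × throughput = 5.8782 kWh/t × 1297.3 t/h = 7625.8 kW

P = 7625.8 kW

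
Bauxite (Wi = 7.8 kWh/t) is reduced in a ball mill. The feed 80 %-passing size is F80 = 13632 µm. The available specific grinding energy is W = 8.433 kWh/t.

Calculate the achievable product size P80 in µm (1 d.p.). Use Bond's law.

P80 = 73.5 µm

W = 10·Wi·(P80^(-½) − F80^(-½))
⇒ 1/√P80 = W/(10·Wi) + 1/√F80
  = 8.4330/(10·7.8) + 1/√13632 = 0.108115 + 0.008565 = 0.116680
P80 = (1/0.116680)² = 8.5704² = 73.45 µm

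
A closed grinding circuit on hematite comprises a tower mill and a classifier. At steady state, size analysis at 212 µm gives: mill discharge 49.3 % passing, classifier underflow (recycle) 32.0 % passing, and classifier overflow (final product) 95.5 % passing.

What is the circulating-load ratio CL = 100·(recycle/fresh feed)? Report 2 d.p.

Mass balance on the −212 µm fraction:
Fd + Rd = Ru + Fo ⇒ R/F = (o−d)/(d−u)
r = (95.5 − 49.3)/(49.3 − 32.0) = 46.2/17.3 = 2.6705
CL = 100·r = 267.05 %

CL = 267.05 %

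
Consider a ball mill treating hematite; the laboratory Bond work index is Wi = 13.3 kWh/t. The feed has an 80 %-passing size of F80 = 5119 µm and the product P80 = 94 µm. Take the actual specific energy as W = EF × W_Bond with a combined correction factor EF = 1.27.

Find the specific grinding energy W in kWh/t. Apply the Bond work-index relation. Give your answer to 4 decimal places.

W = 15.0609 kWh/t

W = 10 Wi / √P80 − 10 Wi / √F80
1/√94 = 0.103142;  1/√5119 = 0.013977
W = 10·13.3·(0.103142 − 0.013977) = 11.8590 kWh/t
Apply correction: 11.8590 × 1.27 = 15.0609 kWh/t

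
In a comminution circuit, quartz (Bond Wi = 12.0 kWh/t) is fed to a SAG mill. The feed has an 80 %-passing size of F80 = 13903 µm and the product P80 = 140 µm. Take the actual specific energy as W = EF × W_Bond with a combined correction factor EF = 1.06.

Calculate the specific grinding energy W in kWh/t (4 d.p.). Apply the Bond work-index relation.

W = 9.6716 kWh/t

W = 10·Wi·(P80^(-½) − F80^(-½))
1/√140 = 0.084515;  1/√13903 = 0.008481
W = 10·12.0·(0.084515 − 0.008481) = 9.1241 kWh/t
W_actual = 1.06 × 9.1241 = 9.6716 kWh/t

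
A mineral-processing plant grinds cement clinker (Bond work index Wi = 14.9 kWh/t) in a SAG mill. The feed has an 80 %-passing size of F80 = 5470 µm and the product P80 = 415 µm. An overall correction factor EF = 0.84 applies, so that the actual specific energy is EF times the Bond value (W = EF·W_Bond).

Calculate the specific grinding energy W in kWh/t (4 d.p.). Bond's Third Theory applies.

W = 4.4516 kWh/t

Bond:  W = 10 Wi (1/√P − 1/√F)
1/√415 = 0.049088;  1/√5470 = 0.013521
W = 10·14.9·(0.049088 − 0.013521) = 5.2995 kWh/t
Corrected W = EF·W_Bond = 0.84·5.2995 = 4.4516 kWh/t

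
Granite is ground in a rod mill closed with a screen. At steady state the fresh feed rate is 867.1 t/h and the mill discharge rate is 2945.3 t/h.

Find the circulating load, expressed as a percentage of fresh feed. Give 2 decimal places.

Mill node: discharge = fresh + recycle.
R = M − F = 2945.3 − 867.1 = 2078.2 t/h
CL = 100·R/F = 100·2078.2/867.1 = 239.67 %

CL = 239.67 %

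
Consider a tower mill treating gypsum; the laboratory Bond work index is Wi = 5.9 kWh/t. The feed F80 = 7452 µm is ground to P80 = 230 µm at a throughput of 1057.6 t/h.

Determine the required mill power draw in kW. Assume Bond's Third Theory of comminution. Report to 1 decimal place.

Bond: W = 10·Wi·(1/√P80 − 1/√F80)
W = 10·5.9·(1/√230 − 1/√7452) = 10·5.9·(0.054354) = 3.2069 kWh/t
P_mill = W·ṁ = 3.2069·1057.6 = 3391.6 kW

P = 3391.6 kW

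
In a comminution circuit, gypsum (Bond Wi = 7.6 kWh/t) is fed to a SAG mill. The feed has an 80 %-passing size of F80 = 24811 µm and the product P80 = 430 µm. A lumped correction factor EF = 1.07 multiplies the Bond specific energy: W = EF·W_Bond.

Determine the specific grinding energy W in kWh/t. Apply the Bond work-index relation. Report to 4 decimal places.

W = 3.4053 kWh/t

W = 10·Wi·[P80^(−½) − F80^(−½)]
1/√430 = 0.048224;  1/√24811 = 0.006349
W = 10·7.6·(0.048224 − 0.006349) = 3.1826 kWh/t
Apply correction: 3.1826 × 1.07 = 3.4053 kWh/t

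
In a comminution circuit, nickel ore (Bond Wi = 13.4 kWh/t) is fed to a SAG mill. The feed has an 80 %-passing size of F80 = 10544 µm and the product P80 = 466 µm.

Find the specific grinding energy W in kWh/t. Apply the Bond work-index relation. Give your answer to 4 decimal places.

W = 10 Wi / √P80 − 10 Wi / √F80
1/√466 = 0.046324;  1/√10544 = 0.009739
W = 10·13.4·(0.046324 − 0.009739) = 4.9025 kWh/t

W = 4.9025 kWh/t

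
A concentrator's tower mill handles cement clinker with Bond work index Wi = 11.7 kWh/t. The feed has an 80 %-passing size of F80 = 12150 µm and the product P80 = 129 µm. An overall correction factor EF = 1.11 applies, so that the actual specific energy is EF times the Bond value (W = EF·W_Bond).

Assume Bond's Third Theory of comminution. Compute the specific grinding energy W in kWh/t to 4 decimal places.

W = 10.2562 kWh/t

W = 10·Wi·(P80^(-½) − F80^(-½))
1/√129 = 0.088045;  1/√12150 = 0.009072
W = 10·11.7·(0.088045 − 0.009072) = 9.2398 kWh/t
Apply correction: 9.2398 × 1.11 = 10.2562 kWh/t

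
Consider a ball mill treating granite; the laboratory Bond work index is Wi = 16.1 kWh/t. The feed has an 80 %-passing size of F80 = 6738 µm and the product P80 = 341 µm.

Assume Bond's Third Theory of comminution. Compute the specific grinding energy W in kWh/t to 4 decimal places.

Bond:  W = 10 Wi (1/√P − 1/√F)
1/√341 = 0.054153;  1/√6738 = 0.012182
W = 10·16.1·(0.054153 − 0.012182) = 6.7573 kWh/t

W = 6.7573 kWh/t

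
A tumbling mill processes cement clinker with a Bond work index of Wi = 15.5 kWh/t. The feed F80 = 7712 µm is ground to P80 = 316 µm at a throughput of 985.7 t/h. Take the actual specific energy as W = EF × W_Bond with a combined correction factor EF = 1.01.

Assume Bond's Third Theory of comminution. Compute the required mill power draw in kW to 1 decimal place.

Bond: W = 10·Wi·(1/√P80 − 1/√F80)
W = 10·15.5·(1/√316 − 1/√7712) = 10·15.5·(0.044867) = 6.9544 kWh/t
With EF = 1.01: W = 6.9544·1.01 = 7.0240 kWh/t
Mill draw = 7.0240 × 985.7 = 6923.5 kW

P = 6923.5 kW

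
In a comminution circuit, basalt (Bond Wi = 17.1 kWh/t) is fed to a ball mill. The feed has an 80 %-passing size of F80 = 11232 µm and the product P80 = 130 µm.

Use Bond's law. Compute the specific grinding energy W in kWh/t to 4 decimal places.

Bond: W = 10·Wi·(1/√P80 − 1/√F80)
1/√130 = 0.087706;  1/√11232 = 0.009436
W = 10·17.1·(0.087706 − 0.009436) = 13.3842 kWh/t

W = 13.3842 kWh/t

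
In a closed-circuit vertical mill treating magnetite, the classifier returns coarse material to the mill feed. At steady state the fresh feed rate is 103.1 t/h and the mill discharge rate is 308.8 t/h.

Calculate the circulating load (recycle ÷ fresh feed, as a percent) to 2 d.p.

CL = 199.52 %

Mill node: discharge = fresh + recycle.
R = M − F = 308.8 − 103.1 = 205.7 t/h
CL = 100·R/F = 100·205.7/103.1 = 199.52 %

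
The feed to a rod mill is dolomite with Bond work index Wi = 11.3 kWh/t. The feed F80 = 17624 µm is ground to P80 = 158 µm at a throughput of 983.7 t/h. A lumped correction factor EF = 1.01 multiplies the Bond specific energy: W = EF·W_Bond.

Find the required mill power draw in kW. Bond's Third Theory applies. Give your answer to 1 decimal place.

W = 10 Wi (1/√P80 − 1/√F80)  [Bond]
W = 10·11.3·(1/√158 − 1/√17624) = 10·11.3·(0.072023) = 8.1386 kWh/t
With EF = 1.01: W = 8.1386·1.01 = 8.2200 kWh/t
P_mill = W·ṁ = 8.2200·983.7 = 8086.0 kW

P = 8086.0 kW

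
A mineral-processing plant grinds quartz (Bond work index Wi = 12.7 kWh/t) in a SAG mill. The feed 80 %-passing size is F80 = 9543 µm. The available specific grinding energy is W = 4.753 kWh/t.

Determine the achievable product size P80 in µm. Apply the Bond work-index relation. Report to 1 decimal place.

P80 = 440.2 µm

W = 10 Wi / √P80 − 10 Wi / √F80
P80^-0.5 = F80^-0.5 + W/(10 Wi)
  = 4.7530/(10·12.7) + 1/√9543 = 0.037425 + 0.010237 = 0.047662
P80 = (1/0.047662)² = 20.9811² = 440.21 µm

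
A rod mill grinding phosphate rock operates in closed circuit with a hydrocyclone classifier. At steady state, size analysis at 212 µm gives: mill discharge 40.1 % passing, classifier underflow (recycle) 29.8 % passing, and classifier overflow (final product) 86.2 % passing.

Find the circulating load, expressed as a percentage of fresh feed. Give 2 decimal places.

CL = 447.57 %

Mass balance on the −212 µm fraction:
Fd + Rd = Ru + Fo ⇒ R/F = (o−d)/(d−u)
r = (86.2 − 40.1)/(40.1 − 29.8) = 46.1/10.3 = 4.4757
CL = 100·r = 447.57 %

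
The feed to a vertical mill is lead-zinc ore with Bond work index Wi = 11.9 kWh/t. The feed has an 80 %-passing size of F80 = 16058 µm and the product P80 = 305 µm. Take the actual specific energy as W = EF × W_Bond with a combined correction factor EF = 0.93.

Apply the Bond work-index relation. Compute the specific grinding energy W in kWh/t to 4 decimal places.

W = 5.4636 kWh/t

W = 10·Wi·[P80^(−½) − F80^(−½)]
1/√305 = 0.057260;  1/√16058 = 0.007891
W = 10·11.9·(0.057260 − 0.007891) = 5.8748 kWh/t
Corrected W = EF·W_Bond = 0.93·5.8748 = 5.4636 kWh/t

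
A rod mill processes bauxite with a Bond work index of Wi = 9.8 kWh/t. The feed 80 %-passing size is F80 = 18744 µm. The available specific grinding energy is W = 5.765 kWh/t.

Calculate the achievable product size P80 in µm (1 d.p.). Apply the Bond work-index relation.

P80 = 228.7 µm

Bond: W = 10·Wi·(1/√P80 − 1/√F80)
1/√P80 = 1/√F80 + W/(10·Wi)
  = 5.7650/(10·9.8) + 1/√18744 = 0.058827 + 0.007304 = 0.066131
P80 = (1/0.066131)² = 15.1216² = 228.66 µm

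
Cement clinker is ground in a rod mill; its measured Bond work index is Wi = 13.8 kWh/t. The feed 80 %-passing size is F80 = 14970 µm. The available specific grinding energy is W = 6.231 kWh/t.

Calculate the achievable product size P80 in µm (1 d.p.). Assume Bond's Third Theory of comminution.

W = 10·Wi·[P80^(−½) − F80^(−½)]
1/√P80 = 1/√F80 + W/(10·Wi)
  = 6.2310/(10·13.8) + 1/√14970 = 0.045152 + 0.008173 = 0.053325
P80 = (1/0.053325)² = 18.7528² = 351.67 µm

P80 = 351.7 µm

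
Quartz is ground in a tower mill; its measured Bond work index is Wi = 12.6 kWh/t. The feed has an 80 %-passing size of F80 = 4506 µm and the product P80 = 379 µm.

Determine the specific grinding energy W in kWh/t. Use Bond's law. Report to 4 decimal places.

W = 4.5951 kWh/t

Bond: W = 10·Wi·(1/√P80 − 1/√F80)
1/√379 = 0.051367;  1/√4506 = 0.014897
W = 10·12.6·(0.051367 − 0.014897) = 4.5951 kWh/t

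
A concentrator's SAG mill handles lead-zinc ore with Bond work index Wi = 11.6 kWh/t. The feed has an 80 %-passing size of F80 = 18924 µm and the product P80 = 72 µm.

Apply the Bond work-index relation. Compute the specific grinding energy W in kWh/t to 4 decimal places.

W = 12.8275 kWh/t

Bond: W = 10·Wi·(1/√P80 − 1/√F80)
1/√72 = 0.117851;  1/√18924 = 0.007269
W = 10·11.6·(0.117851 − 0.007269) = 12.8275 kWh/t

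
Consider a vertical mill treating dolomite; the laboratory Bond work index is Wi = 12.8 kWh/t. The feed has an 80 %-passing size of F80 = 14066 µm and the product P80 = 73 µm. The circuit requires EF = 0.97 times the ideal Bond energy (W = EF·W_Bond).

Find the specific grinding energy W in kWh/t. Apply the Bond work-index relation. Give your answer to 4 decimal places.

W_Bond = 10·Wi·(1/√P₈₀ − 1/√F₈₀)
1/√73 = 0.117041;  1/√14066 = 0.008432
W = 10·12.8·(0.117041 − 0.008432) = 13.9020 kWh/t
W_actual = 0.97 × 13.9020 = 13.4850 kWh/t

W = 13.4850 kWh/t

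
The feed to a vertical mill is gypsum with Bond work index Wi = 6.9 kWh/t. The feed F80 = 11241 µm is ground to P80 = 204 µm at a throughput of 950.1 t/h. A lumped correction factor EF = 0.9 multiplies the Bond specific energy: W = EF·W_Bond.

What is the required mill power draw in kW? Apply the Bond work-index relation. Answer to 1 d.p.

P = 3574.4 kW

W = 10·Wi·[P80^(−½) − F80^(−½)]
W = 10·6.9·(1/√204 − 1/√11241) = 10·6.9·(0.060582) = 4.1802 kWh/t
W_actual = 0.9 × 4.1802 = 3.7622 kWh/t
P_mill = W·ṁ = 3.7622·950.1 = 3574.4 kW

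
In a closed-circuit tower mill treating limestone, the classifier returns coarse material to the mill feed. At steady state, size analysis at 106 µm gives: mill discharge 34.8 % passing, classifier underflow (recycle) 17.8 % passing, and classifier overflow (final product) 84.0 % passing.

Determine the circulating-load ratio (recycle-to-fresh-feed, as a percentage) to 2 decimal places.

CL = 289.41 %

Let r = R/F. Size balance at 106 µm:
(1+r)d = ru + o → r = (o−d)/(d−u)
r = (84.0 − 34.8)/(34.8 − 17.8) = 49.2/17.0 = 2.8941
CL = 100·r = 289.41 %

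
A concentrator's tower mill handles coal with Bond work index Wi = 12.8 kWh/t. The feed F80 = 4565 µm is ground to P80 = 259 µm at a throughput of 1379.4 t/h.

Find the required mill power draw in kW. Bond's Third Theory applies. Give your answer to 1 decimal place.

W = 10 Wi (1/√P80 − 1/√F80)  [Bond]
W = 10·12.8·(1/√259 − 1/√4565) = 10·12.8·(0.047336) = 6.0591 kWh/t
P = W·T = 6.0591·1379.4 = 8357.9 kW

P = 8357.9 kW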